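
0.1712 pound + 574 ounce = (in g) 1.635e+04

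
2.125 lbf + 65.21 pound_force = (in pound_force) 67.33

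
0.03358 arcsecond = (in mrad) 0.0001628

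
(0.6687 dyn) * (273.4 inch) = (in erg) 464.4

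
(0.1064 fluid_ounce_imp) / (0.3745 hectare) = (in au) 5.396e-21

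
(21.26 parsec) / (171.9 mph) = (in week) 1.411e+10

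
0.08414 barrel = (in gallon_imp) 2.943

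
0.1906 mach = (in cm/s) 6490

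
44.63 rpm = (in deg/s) 267.8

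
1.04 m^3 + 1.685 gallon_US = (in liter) 1046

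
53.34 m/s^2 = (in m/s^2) 53.34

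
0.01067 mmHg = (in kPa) 0.001423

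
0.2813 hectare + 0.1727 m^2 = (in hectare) 0.2813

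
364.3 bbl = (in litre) 5.792e+04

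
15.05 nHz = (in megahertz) 1.505e-14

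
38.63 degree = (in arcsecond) 1.391e+05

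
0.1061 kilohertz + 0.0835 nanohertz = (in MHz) 0.0001061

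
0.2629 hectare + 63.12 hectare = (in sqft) 6.822e+06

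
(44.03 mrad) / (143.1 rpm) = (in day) 3.401e-08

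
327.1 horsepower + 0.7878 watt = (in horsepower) 327.1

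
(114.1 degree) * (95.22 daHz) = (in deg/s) 1.086e+05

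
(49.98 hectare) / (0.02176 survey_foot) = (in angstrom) 7.536e+17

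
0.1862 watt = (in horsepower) 0.0002497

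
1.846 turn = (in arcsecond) 2.392e+06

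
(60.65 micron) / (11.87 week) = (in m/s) 8.448e-12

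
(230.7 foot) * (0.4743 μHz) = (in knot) 6.483e-05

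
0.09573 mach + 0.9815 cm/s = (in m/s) 32.61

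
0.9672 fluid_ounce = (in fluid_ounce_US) 0.9672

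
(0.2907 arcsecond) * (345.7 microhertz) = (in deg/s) 2.792e-08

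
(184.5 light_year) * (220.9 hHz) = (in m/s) 3.856e+22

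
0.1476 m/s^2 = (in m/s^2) 0.1476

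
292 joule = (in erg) 2.92e+09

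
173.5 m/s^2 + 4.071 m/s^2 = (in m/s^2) 177.6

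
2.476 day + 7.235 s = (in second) 2.139e+05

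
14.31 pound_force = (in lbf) 14.31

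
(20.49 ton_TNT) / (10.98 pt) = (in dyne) 2.213e+18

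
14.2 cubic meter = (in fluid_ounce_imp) 4.998e+05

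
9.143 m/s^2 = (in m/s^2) 9.143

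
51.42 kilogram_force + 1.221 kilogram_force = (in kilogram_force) 52.64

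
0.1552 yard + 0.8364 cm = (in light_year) 1.588e-17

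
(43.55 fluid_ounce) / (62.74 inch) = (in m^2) 0.0008082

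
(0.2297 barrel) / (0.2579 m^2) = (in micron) 1.416e+05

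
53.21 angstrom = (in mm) 5.321e-06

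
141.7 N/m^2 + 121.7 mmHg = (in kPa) 16.37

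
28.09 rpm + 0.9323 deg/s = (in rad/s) 2.958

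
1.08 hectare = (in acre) 2.669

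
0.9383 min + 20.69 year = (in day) 7552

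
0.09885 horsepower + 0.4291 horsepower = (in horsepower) 0.5279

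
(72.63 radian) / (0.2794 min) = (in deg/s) 248.2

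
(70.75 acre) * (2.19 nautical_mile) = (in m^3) 1.161e+09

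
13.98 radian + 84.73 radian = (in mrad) 9.871e+04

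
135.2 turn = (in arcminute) 2.92e+06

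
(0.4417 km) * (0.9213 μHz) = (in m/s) 0.0004069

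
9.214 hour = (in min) 552.8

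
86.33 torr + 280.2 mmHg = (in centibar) 48.87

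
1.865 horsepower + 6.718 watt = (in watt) 1397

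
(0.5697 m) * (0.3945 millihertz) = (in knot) 0.0004369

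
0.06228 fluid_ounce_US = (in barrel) 1.158e-05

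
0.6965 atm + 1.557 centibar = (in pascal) 7.213e+04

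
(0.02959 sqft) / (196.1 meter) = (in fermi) 1.402e+10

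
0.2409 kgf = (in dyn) 2.362e+05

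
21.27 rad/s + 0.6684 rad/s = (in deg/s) 1257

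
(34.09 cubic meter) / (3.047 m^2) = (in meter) 11.19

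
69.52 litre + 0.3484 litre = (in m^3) 0.06987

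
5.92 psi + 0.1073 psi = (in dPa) 4.156e+05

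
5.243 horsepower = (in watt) 3910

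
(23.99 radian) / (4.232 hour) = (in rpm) 0.01504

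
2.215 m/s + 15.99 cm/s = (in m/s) 2.375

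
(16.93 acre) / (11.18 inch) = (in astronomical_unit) 1.613e-06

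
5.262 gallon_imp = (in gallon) 6.319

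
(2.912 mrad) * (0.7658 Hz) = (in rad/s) 0.00223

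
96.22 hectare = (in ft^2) 1.036e+07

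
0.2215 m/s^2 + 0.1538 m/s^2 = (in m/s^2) 0.3753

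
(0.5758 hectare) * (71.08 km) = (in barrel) 2.574e+09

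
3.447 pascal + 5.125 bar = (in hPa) 5125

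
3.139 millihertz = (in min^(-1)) 0.1883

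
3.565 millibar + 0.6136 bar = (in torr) 462.9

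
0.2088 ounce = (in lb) 0.01305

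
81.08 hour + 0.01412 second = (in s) 2.919e+05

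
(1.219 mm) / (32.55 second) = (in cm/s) 0.003745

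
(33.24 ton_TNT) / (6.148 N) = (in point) 6.412e+13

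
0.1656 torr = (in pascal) 22.08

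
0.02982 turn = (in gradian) 11.93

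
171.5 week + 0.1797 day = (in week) 171.5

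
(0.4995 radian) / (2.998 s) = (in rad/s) 0.1666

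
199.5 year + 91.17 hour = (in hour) 1.748e+06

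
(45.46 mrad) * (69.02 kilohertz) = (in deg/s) 1.798e+05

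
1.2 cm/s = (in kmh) 0.0432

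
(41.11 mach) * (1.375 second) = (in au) 1.287e-07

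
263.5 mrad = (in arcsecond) 5.435e+04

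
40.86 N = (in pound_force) 9.186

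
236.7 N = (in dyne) 2.367e+07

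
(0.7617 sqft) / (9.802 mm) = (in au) 4.826e-11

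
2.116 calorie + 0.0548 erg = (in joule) 8.853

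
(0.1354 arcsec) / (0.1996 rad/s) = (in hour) 9.135e-10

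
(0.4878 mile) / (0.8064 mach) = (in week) 4.727e-06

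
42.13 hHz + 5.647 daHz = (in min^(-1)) 2.562e+05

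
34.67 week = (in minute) 3.495e+05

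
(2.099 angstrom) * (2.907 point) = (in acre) 5.319e-17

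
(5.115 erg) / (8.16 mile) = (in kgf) 3.972e-12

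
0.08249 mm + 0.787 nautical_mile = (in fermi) 1.458e+18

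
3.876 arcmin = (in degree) 0.0646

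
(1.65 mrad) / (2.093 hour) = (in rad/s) 2.19e-07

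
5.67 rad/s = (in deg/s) 324.9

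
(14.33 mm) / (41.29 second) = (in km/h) 0.001249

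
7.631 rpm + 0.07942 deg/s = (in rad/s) 0.8005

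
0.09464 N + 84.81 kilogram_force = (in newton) 831.8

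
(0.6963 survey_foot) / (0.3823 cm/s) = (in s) 55.51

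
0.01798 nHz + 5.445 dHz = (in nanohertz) 5.445e+08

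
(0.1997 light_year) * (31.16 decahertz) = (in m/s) 5.887e+17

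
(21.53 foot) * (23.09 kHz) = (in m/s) 1.515e+05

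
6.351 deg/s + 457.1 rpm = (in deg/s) 2749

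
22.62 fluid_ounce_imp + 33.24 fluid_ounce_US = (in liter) 1.626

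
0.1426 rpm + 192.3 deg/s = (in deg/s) 193.2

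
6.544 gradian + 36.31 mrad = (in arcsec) 2.869e+04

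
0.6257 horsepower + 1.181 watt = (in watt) 467.8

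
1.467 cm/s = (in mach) 4.308e-05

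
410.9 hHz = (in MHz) 0.04109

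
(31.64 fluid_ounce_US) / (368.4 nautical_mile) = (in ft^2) 1.476e-08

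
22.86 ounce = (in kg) 0.6481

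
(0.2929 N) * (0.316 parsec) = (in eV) 1.783e+34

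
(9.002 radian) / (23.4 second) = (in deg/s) 22.04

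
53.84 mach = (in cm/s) 1.833e+06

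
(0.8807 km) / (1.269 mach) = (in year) 6.463e-08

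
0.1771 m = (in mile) 0.00011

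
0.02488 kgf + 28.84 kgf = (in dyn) 2.831e+07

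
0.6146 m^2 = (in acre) 0.0001519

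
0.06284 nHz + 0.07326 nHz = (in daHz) 1.361e-11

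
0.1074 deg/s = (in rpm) 0.0179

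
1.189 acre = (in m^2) 4812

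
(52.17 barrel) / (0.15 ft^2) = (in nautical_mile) 0.3214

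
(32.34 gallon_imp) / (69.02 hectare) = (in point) 0.0006038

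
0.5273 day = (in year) 0.001445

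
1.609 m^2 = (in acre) 0.0003976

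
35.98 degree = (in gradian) 39.98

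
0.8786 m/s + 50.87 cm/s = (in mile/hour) 3.103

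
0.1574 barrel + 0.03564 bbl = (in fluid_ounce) 1038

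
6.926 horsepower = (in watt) 5165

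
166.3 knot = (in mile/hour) 191.4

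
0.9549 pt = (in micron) 336.9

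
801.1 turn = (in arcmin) 1.73e+07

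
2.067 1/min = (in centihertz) 3.445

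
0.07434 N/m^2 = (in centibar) 7.434e-05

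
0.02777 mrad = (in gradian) 0.001768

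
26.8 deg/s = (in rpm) 4.467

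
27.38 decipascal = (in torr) 0.02054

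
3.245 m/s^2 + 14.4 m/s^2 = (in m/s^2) 17.64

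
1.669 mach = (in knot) 1105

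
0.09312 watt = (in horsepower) 0.0001249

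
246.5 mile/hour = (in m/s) 110.2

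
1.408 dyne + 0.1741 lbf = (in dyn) 7.744e+04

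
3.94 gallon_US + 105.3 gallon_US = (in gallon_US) 109.2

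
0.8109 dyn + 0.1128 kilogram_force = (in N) 1.106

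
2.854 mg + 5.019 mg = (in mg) 7.873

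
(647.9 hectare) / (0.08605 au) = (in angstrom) 5.033e+06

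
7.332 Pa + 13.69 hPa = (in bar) 0.01376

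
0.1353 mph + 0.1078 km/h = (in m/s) 0.09043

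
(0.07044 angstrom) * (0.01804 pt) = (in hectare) 4.483e-21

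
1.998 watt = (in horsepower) 0.002679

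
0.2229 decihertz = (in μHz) 2.229e+04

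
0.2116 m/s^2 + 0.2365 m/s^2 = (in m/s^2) 0.4481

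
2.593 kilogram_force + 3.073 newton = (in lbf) 6.407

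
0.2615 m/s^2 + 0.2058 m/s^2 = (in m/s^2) 0.4673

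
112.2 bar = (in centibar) 1.122e+04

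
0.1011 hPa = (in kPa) 0.01011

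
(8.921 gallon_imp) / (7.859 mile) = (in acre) 7.924e-10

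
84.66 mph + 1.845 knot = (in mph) 86.78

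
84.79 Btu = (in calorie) 2.138e+04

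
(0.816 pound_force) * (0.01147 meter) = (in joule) 0.04163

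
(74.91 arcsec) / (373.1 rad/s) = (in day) 1.127e-11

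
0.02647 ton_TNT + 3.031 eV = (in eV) 6.913e+26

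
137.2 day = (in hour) 3293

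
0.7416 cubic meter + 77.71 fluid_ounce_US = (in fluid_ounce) 2.515e+04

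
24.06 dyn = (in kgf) 2.453e-05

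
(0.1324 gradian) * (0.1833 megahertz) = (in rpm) 3640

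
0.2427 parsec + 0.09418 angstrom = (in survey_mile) 4.653e+12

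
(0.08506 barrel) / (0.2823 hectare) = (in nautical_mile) 2.587e-09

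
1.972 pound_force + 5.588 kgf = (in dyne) 6.357e+06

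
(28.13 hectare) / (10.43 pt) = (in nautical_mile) 4.128e+04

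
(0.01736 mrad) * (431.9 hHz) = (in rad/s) 0.7498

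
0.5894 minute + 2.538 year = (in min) 1.334e+06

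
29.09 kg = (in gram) 2.909e+04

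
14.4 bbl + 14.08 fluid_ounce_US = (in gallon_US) 604.9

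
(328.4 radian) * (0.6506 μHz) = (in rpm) 0.00204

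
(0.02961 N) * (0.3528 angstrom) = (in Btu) 9.901e-16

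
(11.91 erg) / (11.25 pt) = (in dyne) 30.01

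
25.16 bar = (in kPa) 2516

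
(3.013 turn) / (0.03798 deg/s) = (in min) 476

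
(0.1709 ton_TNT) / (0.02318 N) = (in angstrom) 3.085e+20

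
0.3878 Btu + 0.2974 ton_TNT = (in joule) 1.244e+09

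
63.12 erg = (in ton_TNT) 1.509e-15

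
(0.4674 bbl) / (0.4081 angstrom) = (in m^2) 1.821e+09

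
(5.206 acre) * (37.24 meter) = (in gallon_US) 2.073e+08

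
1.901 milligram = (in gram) 0.001901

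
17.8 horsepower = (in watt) 1.327e+04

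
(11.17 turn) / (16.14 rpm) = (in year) 1.317e-06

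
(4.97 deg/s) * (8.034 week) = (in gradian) 2.683e+07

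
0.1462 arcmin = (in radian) 4.253e-05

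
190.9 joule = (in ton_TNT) 4.563e-08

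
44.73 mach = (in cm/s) 1.523e+06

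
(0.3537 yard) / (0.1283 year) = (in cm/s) 7.994e-06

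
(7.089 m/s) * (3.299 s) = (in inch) 920.7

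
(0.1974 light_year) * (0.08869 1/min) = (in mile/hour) 6.175e+12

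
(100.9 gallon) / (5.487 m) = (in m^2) 0.06961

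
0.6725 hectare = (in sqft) 7.239e+04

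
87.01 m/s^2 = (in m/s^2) 87.01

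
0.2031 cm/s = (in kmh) 0.007312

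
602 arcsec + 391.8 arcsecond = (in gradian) 0.3067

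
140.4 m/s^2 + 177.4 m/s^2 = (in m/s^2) 317.8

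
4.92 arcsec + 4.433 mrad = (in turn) 0.0007093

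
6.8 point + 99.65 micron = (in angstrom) 2.499e+07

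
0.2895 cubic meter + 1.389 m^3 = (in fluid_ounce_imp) 5.907e+04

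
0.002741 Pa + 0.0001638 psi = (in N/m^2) 1.132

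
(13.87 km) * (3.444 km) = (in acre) 1.18e+04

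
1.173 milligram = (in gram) 0.001173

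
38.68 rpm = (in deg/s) 232.1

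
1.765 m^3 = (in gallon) 466.3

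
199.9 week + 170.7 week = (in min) 3.736e+06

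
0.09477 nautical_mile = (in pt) 4.975e+05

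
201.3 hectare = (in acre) 497.4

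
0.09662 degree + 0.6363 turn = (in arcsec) 8.25e+05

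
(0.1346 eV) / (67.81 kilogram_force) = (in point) 9.193e-20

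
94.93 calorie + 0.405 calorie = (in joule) 398.9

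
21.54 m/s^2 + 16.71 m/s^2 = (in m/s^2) 38.25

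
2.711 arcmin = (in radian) 0.0007886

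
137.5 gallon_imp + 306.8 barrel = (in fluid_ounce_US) 1.67e+06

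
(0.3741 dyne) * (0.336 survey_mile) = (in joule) 0.002023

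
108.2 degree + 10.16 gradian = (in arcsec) 4.224e+05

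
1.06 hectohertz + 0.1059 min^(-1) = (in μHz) 1.06e+08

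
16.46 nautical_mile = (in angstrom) 3.048e+14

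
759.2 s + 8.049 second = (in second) 767.2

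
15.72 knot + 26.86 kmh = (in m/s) 15.55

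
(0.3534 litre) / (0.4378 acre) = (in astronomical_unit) 1.333e-18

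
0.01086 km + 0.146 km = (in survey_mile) 0.09747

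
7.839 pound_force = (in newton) 34.87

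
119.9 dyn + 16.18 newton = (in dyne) 1.618e+06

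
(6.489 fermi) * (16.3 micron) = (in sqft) 1.139e-18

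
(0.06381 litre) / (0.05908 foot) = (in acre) 8.756e-07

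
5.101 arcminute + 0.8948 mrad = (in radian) 0.002379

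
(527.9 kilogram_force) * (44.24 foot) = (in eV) 4.357e+23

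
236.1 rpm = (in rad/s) 24.72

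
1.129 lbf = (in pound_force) 1.129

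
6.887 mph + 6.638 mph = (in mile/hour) 13.53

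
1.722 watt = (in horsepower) 0.002309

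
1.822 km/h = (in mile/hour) 1.132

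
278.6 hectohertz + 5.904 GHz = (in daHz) 5.904e+08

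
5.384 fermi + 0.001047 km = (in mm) 1047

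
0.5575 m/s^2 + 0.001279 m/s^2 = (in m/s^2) 0.5588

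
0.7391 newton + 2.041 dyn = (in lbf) 0.1662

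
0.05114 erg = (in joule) 5.114e-09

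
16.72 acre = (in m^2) 6.766e+04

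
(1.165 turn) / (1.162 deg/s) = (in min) 6.015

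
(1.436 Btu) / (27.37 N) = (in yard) 60.54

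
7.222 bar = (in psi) 104.7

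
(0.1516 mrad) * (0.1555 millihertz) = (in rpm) 2.251e-07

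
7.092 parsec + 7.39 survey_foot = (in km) 2.188e+14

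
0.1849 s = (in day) 2.14e-06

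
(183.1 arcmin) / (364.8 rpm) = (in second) 0.001394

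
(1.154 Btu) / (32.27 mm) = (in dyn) 3.773e+09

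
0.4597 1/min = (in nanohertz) 7.662e+06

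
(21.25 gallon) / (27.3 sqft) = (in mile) 1.971e-05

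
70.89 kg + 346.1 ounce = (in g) 8.07e+04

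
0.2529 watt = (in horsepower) 0.0003391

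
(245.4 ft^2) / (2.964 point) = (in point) 6.181e+07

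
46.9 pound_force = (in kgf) 21.27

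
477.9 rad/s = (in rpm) 4564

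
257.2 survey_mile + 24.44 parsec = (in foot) 2.474e+18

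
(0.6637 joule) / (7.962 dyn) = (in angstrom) 8.336e+13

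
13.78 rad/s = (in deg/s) 789.5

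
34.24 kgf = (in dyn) 3.358e+07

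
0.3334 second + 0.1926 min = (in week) 1.966e-05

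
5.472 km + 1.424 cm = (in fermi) 5.472e+18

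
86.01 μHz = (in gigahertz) 8.601e-14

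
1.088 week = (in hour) 182.8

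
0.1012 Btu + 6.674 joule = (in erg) 1.134e+09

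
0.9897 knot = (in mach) 0.001495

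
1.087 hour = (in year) 0.0001241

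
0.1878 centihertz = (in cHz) 0.1878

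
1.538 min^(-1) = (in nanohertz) 2.563e+07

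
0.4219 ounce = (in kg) 0.01196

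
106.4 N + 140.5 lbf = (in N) 731.4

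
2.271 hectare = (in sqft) 2.444e+05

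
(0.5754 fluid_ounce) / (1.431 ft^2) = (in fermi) 1.28e+11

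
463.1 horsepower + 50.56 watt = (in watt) 3.454e+05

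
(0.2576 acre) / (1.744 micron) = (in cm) 5.977e+10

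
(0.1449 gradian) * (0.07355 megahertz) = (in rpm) 1599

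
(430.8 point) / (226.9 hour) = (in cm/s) 1.861e-05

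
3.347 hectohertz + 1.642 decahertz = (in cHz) 3.511e+04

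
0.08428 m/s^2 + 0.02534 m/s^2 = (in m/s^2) 0.1096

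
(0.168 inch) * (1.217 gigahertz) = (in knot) 1.009e+07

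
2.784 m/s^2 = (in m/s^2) 2.784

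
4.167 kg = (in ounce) 147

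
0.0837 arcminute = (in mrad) 0.02435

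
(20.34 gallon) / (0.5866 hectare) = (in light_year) 1.387e-21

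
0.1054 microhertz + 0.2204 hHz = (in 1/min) 1322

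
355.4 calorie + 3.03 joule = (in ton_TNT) 3.561e-07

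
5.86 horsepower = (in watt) 4370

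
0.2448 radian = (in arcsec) 5.049e+04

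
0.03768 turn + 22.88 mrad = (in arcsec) 5.355e+04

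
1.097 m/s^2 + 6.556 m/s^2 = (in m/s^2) 7.653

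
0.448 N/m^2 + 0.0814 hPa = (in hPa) 0.08588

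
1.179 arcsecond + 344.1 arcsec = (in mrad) 1.674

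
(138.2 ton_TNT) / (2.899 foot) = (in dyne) 6.544e+16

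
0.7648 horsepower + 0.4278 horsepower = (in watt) 889.3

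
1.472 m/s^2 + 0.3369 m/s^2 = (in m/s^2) 1.809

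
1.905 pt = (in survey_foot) 0.002205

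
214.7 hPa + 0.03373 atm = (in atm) 0.2456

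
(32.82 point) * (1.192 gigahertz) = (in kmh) 4.968e+07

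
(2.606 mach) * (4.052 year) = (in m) 1.134e+11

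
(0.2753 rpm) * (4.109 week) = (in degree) 4.105e+06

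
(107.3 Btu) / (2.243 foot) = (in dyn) 1.656e+10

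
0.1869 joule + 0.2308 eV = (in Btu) 0.0001771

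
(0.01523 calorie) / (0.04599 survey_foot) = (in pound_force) 1.022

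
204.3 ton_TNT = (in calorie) 2.043e+11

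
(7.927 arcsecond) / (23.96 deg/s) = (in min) 1.532e-06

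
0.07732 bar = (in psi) 1.121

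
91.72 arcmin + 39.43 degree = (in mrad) 714.9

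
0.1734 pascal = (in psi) 2.515e-05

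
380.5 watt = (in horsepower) 0.5103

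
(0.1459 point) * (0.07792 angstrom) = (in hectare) 4.011e-20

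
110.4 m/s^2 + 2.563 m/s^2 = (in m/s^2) 113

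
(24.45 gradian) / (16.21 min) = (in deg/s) 0.02262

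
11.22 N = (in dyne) 1.122e+06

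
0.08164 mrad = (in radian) 8.164e-05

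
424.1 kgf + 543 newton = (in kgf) 479.5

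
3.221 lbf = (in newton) 14.33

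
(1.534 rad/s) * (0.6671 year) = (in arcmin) 1.109e+11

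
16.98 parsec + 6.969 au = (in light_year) 55.38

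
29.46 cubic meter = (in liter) 2.946e+04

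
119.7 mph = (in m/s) 53.51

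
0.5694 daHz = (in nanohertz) 5.694e+09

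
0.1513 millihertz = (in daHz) 1.513e-05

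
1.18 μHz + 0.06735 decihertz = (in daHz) 0.0006736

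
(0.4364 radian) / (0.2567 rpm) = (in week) 2.684e-05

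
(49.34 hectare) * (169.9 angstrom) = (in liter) 8.383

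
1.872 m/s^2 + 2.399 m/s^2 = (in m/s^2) 4.271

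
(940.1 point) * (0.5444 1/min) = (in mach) 8.837e-06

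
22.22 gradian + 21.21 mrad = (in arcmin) 1273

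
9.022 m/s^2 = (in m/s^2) 9.022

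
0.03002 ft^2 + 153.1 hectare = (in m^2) 1.531e+06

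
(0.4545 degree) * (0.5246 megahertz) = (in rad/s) 4161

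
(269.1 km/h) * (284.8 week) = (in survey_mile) 8e+06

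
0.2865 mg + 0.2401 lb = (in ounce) 3.842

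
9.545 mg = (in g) 0.009545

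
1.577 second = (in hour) 0.0004381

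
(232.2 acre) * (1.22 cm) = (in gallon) 3.028e+06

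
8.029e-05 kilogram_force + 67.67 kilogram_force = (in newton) 663.6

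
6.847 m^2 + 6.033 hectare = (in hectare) 6.034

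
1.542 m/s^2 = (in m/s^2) 1.542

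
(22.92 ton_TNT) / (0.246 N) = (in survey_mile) 2.422e+08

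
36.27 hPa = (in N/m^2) 3627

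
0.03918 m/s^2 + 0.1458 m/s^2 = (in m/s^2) 0.185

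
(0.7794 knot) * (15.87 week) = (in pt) 1.091e+10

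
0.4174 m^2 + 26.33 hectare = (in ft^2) 2.834e+06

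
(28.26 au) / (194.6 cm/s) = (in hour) 6.035e+08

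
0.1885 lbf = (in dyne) 8.385e+04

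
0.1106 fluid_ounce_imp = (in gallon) 0.0008302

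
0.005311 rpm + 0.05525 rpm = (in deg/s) 0.3634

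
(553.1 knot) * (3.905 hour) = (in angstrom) 4e+16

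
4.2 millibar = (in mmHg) 3.15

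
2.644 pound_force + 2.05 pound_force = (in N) 20.88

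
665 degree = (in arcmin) 3.99e+04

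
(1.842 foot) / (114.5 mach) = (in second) 1.44e-05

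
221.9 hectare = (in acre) 548.3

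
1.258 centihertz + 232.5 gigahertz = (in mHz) 2.325e+14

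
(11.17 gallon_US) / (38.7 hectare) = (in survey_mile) 6.789e-11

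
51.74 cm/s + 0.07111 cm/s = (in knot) 1.007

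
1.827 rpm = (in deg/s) 10.96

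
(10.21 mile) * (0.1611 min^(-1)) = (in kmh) 158.8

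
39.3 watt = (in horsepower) 0.0527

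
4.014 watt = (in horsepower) 0.005383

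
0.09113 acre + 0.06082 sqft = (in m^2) 368.8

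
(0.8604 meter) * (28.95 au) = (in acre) 9.208e+08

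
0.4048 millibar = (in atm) 0.0003995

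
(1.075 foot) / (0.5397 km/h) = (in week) 3.614e-06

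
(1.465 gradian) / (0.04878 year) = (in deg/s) 8.571e-07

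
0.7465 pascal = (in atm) 7.367e-06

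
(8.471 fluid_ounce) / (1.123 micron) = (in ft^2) 2401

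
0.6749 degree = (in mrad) 11.78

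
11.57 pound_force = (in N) 51.47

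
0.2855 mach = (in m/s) 97.21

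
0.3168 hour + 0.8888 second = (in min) 19.02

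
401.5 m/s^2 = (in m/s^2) 401.5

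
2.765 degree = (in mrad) 48.26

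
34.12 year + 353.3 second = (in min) 1.793e+07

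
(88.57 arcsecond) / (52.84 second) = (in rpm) 7.76e-05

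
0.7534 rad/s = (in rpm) 7.194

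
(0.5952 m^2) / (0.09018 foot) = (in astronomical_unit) 1.447e-10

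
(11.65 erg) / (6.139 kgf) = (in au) 1.294e-19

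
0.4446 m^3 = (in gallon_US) 117.5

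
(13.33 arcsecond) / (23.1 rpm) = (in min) 4.453e-07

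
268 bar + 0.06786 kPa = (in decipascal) 2.68e+08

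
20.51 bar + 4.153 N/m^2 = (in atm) 20.24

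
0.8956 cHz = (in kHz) 8.956e-06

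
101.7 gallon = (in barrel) 2.421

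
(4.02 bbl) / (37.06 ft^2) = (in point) 526.2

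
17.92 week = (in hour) 3011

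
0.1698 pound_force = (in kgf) 0.07702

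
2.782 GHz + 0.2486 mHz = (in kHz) 2.782e+06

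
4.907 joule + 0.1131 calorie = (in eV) 3.358e+19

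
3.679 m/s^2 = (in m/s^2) 3.679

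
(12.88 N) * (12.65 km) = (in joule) 1.629e+05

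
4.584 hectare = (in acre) 11.33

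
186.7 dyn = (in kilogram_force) 0.0001904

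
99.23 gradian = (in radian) 1.559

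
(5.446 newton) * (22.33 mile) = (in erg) 1.957e+12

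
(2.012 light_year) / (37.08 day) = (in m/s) 5.942e+09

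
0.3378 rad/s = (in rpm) 3.226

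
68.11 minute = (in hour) 1.135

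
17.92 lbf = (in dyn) 7.971e+06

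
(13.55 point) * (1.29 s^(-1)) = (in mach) 1.811e-05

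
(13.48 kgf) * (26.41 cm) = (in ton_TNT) 8.344e-09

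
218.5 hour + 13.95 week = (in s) 9.224e+06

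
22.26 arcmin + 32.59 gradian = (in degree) 29.7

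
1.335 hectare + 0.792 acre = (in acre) 4.091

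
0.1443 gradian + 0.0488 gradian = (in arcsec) 625.6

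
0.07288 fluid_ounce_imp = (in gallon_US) 0.000547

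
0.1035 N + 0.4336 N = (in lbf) 0.1207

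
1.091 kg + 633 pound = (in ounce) 1.017e+04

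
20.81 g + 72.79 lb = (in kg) 33.04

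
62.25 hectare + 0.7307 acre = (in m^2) 6.255e+05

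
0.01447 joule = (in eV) 9.031e+16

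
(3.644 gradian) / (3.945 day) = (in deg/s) 9.622e-06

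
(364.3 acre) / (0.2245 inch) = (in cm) 2.585e+10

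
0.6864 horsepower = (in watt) 511.8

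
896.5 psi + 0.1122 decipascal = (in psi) 896.5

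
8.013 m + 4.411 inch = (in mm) 8125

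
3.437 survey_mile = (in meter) 5531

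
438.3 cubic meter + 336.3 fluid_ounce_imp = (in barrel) 2757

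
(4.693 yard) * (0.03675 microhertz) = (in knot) 3.066e-07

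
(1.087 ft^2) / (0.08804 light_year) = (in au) 8.105e-28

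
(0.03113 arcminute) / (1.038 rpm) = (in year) 2.642e-12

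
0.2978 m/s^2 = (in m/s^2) 0.2978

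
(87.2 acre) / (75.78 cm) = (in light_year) 4.922e-11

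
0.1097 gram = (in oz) 0.00387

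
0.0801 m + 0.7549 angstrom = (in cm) 8.01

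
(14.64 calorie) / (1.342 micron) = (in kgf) 4.654e+06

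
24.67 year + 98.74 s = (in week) 1286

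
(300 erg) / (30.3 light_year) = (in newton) 1.047e-22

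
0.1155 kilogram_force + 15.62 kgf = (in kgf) 15.74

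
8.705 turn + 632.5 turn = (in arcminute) 1.385e+07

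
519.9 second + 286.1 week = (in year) 5.487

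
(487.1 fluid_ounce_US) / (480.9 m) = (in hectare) 2.995e-09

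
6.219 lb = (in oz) 99.5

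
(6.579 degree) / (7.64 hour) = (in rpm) 3.987e-05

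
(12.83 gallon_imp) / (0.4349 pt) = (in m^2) 380.2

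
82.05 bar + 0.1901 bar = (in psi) 1193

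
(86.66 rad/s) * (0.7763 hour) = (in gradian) 1.542e+07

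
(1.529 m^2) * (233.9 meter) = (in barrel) 2249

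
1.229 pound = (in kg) 0.5575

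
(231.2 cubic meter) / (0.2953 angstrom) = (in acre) 1.935e+09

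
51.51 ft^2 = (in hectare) 0.0004785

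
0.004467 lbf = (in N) 0.01987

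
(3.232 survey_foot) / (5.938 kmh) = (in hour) 0.0001659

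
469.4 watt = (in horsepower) 0.6295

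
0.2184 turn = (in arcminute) 4717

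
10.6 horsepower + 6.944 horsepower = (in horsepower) 17.54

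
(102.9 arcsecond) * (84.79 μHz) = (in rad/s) 4.23e-08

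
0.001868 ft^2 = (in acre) 4.288e-08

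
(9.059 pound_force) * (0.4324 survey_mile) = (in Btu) 26.58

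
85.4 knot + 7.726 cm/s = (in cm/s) 4401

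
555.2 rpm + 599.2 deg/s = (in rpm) 655.1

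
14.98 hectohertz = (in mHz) 1.498e+06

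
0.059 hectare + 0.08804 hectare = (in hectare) 0.147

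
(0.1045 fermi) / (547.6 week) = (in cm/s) 3.155e-23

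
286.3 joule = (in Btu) 0.2714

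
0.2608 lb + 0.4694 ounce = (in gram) 131.6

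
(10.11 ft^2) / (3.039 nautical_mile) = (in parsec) 5.408e-21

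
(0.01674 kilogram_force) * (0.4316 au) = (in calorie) 2.533e+09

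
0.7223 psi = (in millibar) 49.8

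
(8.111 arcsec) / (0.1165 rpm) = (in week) 5.329e-09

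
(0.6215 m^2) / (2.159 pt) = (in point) 2.313e+06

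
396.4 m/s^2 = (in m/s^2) 396.4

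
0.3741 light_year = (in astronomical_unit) 2.366e+04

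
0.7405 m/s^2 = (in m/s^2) 0.7405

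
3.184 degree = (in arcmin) 191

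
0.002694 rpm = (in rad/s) 0.0002821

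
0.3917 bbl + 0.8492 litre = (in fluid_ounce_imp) 2222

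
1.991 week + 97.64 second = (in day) 13.94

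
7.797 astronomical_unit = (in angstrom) 1.166e+22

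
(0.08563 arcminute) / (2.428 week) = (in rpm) 1.62e-10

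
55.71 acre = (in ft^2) 2.427e+06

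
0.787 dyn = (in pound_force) 1.769e-06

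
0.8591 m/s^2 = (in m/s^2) 0.8591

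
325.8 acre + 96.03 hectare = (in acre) 563.1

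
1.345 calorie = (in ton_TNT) 1.345e-09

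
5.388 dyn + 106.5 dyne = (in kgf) 0.0001141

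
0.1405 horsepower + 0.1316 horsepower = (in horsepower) 0.2721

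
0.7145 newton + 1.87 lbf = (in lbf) 2.031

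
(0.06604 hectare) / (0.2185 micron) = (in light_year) 3.195e-07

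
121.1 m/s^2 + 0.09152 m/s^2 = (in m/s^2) 121.2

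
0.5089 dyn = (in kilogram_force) 5.189e-07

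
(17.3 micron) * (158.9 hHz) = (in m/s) 0.2749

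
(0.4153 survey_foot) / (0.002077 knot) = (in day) 0.001371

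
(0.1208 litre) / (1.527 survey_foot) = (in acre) 6.413e-08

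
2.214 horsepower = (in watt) 1651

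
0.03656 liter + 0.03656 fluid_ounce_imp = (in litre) 0.0376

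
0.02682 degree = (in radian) 0.0004681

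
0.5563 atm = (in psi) 8.175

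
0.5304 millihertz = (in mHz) 0.5304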